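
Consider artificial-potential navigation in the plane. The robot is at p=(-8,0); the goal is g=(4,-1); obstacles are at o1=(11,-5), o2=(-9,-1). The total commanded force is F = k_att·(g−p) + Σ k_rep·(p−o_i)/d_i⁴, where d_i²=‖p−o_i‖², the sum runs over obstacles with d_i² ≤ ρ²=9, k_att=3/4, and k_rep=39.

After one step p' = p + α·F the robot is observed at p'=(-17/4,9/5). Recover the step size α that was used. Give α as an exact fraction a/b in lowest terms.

α = 1/5

F_att = 3/4·(g−p) = 3/4·(12,-1) = (9.0000,-0.7500)
o1: d²=386 > ρ²=9 → inactive
o2: d²=2 ≤ ρ²=9; F_rep = 39·(1,1)/2² = (9.7500,9.7500)
F = F_att + ΣF_rep = (18.7500,9.0000)
Δp = p'−p = (3.7500,1.8000); α = Δx/Fx = (15/4) / (75/4) = 1/5
check: Δy/Fy = (9/5) / (9) = 1/5 ✓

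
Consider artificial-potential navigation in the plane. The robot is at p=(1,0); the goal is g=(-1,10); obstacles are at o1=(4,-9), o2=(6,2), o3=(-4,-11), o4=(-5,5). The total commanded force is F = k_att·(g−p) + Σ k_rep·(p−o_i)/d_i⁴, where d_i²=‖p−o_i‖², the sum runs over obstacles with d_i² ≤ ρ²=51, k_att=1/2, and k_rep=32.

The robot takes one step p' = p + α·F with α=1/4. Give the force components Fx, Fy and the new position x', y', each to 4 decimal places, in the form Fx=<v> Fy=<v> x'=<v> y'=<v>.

F_att = 1/2·(g−p) = 1/2·(-2,10) = (-1.0000,5.0000)
o1: d²=90 > ρ²=51 → inactive
o2: d²=29 ≤ ρ²=51; F_rep = 32·(-5,-2)/29² = (-0.1902,-0.0761)
o3: d²=146 > ρ²=51 → inactive
o4: d²=61 > ρ²=51 → inactive
F = F_att + ΣF_rep = (-1.1902,4.9239)
p' = p + 1/4·F = (0.7024,1.2310)

Fx=-1.1902 Fy=4.9239 x'=0.7024 y'=1.2310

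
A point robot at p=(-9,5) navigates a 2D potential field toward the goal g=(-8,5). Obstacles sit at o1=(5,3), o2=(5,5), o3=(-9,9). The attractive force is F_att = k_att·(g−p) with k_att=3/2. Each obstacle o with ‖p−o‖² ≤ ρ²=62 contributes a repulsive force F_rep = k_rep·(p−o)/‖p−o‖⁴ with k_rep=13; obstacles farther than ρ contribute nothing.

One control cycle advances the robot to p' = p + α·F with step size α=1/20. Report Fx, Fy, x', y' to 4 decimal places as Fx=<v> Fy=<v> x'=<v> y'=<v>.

Fx=1.5000 Fy=-0.2031 x'=-8.9250 y'=4.9898

F_att = 3/2·(g−p) = 3/2·(1,0) = (1.5000,0.0000)
o1: d²=200 > ρ²=62 → inactive
o2: d²=196 > ρ²=62 → inactive
o3: d²=16 ≤ ρ²=62; F_rep = 13·(0,-4)/16² = (0.0000,-0.2031)
F = F_att + ΣF_rep = (1.5000,-0.2031)
p' = p + 1/20·F = (-8.9250,4.9898)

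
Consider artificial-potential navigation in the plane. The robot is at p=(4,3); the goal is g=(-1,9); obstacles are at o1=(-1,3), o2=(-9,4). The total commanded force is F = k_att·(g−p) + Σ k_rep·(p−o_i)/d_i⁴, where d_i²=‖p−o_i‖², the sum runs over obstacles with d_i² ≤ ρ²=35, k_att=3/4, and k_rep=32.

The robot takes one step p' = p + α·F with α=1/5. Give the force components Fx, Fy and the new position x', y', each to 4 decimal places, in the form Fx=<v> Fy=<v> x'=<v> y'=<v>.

Fx=-3.4940 Fy=4.5000 x'=3.3012 y'=3.9000

F_att = 3/4·(g−p) = 3/4·(-5,6) = (-3.7500,4.5000)
o1: d²=25 ≤ ρ²=35; F_rep = 32·(5,0)/25² = (0.2560,0.0000)
o2: d²=170 > ρ²=35 → inactive
F = F_att + ΣF_rep = (-3.4940,4.5000)
p' = p + 1/5·F = (3.3012,3.9000)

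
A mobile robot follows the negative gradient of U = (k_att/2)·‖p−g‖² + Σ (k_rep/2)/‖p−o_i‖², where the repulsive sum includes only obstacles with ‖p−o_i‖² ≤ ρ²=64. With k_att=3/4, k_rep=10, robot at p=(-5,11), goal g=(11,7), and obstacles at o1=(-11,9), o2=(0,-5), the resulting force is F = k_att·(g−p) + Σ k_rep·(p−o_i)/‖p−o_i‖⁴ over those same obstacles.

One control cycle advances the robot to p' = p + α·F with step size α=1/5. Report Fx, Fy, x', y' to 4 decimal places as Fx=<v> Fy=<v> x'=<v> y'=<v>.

Fx=12.0375 Fy=-2.9875 x'=-2.5925 y'=10.4025

F_att = 3/4·(g−p) = 3/4·(16,-4) = (12.0000,-3.0000)
o1: d²=40 ≤ ρ²=64; F_rep = 10·(6,2)/40² = (0.0375,0.0125)
o2: d²=281 > ρ²=64 → inactive
F = F_att + ΣF_rep = (12.0375,-2.9875)
p' = p + 1/5·F = (-2.5925,10.4025)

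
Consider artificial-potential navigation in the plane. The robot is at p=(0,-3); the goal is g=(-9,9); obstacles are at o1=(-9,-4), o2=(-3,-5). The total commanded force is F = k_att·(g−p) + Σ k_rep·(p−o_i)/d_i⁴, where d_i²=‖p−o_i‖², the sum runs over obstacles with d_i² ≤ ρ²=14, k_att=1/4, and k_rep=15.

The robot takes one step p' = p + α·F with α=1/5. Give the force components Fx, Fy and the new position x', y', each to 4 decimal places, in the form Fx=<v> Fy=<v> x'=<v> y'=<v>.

Fx=-1.9837 Fy=3.1775 x'=-0.3967 y'=-2.3645

F_att = 1/4·(g−p) = 1/4·(-9,12) = (-2.2500,3.0000)
o1: d²=82 > ρ²=14 → inactive
o2: d²=13 ≤ ρ²=14; F_rep = 15·(3,2)/13² = (0.2663,0.1775)
F = F_att + ΣF_rep = (-1.9837,3.1775)
p' = p + 1/5·F = (-0.3967,-2.3645)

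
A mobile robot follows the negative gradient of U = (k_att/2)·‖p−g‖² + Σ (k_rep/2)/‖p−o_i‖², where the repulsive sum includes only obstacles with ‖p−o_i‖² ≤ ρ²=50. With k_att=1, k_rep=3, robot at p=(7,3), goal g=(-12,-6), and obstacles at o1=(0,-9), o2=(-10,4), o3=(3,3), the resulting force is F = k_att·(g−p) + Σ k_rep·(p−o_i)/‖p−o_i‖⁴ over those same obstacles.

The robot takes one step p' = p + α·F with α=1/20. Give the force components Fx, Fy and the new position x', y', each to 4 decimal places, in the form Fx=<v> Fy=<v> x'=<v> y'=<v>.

F_att = 1·(g−p) = 1·(-19,-9) = (-19.0000,-9.0000)
o1: d²=193 > ρ²=50 → inactive
o2: d²=290 > ρ²=50 → inactive
o3: d²=16 ≤ ρ²=50; F_rep = 3·(4,0)/16² = (0.0469,0.0000)
F = F_att + ΣF_rep = (-18.9531,-9.0000)
p' = p + 1/20·F = (6.0523,2.5500)

Fx=-18.9531 Fy=-9.0000 x'=6.0523 y'=2.5500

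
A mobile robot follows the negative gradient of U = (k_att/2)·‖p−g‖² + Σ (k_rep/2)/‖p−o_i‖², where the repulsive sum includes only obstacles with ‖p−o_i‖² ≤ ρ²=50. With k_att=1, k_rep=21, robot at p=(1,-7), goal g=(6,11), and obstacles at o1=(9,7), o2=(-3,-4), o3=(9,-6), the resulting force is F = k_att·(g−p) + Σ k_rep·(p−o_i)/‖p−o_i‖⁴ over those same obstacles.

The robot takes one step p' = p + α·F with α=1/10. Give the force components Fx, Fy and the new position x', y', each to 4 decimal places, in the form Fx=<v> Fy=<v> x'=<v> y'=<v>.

F_att = 1·(g−p) = 1·(5,18) = (5.0000,18.0000)
o1: d²=260 > ρ²=50 → inactive
o2: d²=25 ≤ ρ²=50; F_rep = 21·(4,-3)/25² = (0.1344,-0.1008)
o3: d²=65 > ρ²=50 → inactive
F = F_att + ΣF_rep = (5.1344,17.8992)
p' = p + 1/10·F = (1.5134,-5.2101)

Fx=5.1344 Fy=17.8992 x'=1.5134 y'=-5.2101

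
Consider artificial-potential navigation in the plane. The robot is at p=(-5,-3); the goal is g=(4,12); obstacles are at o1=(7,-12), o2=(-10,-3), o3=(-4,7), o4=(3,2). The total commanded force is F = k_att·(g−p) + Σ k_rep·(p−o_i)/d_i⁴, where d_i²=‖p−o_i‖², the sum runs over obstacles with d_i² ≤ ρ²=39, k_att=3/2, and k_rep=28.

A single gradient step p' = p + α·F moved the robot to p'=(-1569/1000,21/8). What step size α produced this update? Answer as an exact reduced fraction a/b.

α = 1/4

F_att = 3/2·(g−p) = 3/2·(9,15) = (13.5000,22.5000)
o1: d²=225 > ρ²=39 → inactive
o2: d²=25 ≤ ρ²=39; F_rep = 28·(5,0)/25² = (0.2240,0.0000)
o3: d²=101 > ρ²=39 → inactive
o4: d²=89 > ρ²=39 → inactive
F = F_att + ΣF_rep = (13.7240,22.5000)
Δp = p'−p = (3.4310,5.6250); α = Δx/Fx = (3431/1000) / (3431/250) = 1/4
check: Δy/Fy = (45/8) / (45/2) = 1/4 ✓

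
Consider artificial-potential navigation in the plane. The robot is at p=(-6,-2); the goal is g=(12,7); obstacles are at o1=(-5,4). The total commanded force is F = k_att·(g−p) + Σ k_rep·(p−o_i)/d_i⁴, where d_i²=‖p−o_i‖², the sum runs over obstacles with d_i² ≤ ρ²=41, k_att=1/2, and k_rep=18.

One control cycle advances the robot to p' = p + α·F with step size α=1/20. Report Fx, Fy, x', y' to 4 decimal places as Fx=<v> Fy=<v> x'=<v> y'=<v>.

Fx=8.9869 Fy=4.4211 x'=-5.5507 y'=-1.7789

F_att = 1/2·(g−p) = 1/2·(18,9) = (9.0000,4.5000)
o1: d²=37 ≤ ρ²=41; F_rep = 18·(-1,-6)/37² = (-0.0131,-0.0789)
F = F_att + ΣF_rep = (8.9869,4.4211)
p' = p + 1/20·F = (-5.5507,-1.7789)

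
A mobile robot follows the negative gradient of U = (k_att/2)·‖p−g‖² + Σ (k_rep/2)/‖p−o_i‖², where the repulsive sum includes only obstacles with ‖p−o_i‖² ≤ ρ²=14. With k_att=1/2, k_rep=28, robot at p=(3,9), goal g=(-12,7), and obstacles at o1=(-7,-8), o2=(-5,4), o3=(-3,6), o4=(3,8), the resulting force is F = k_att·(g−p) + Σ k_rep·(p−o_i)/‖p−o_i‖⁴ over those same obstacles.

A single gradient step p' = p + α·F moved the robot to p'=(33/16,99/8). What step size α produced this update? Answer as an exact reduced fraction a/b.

α = 1/8

F_att = 1/2·(g−p) = 1/2·(-15,-2) = (-7.5000,-1.0000)
o1: d²=389 > ρ²=14 → inactive
o2: d²=89 > ρ²=14 → inactive
o3: d²=45 > ρ²=14 → inactive
o4: d²=1 ≤ ρ²=14; F_rep = 28·(0,1)/1² = (0.0000,28.0000)
F = F_att + ΣF_rep = (-7.5000,27.0000)
Δp = p'−p = (-0.9375,3.3750); α = Δx/Fx = (-15/16) / (-15/2) = 1/8
check: Δy/Fy = (27/8) / (27) = 1/8 ✓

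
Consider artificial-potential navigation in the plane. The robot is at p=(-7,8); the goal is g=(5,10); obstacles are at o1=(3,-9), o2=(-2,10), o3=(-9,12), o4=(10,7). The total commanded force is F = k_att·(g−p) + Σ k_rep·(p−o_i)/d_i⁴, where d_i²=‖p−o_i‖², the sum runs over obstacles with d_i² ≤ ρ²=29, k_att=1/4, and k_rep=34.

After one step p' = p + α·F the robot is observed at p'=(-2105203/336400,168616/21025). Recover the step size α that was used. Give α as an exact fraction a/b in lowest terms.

α = 1/4

F_att = 1/4·(g−p) = 1/4·(12,2) = (3.0000,0.5000)
o1: d²=389 > ρ²=29 → inactive
o2: d²=29 ≤ ρ²=29; F_rep = 34·(-5,-2)/29² = (-0.2021,-0.0809)
o3: d²=20 ≤ ρ²=29; F_rep = 34·(2,-4)/20² = (0.1700,-0.3400)
o4: d²=290 > ρ²=29 → inactive
F = F_att + ΣF_rep = (2.9679,0.0791)
Δp = p'−p = (0.7420,0.0198); α = Δx/Fx = (249597/336400) / (249597/84100) = 1/4
check: Δy/Fy = (416/21025) / (1664/21025) = 1/4 ✓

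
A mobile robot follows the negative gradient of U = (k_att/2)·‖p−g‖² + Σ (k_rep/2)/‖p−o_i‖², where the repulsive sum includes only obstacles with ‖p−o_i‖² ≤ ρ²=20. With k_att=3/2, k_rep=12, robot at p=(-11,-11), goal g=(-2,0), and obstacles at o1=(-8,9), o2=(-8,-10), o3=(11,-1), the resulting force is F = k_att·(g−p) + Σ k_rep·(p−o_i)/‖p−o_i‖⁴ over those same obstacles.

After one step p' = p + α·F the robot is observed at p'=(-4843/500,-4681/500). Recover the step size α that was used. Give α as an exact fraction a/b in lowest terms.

F_att = 3/2·(g−p) = 3/2·(9,11) = (13.5000,16.5000)
o1: d²=409 > ρ²=20 → inactive
o2: d²=10 ≤ ρ²=20; F_rep = 12·(-3,-1)/10² = (-0.3600,-0.1200)
o3: d²=584 > ρ²=20 → inactive
F = F_att + ΣF_rep = (13.1400,16.3800)
Δp = p'−p = (1.3140,1.6380); α = Δx/Fx = (657/500) / (657/50) = 1/10
check: Δy/Fy = (819/500) / (819/50) = 1/10 ✓

α = 1/10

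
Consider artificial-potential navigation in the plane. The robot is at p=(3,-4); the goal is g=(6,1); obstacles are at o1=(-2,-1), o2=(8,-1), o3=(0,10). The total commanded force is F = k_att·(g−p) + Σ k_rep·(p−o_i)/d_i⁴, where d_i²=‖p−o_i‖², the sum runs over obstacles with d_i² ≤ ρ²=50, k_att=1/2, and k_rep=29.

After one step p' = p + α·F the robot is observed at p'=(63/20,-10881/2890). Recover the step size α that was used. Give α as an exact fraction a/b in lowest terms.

α = 1/10

F_att = 1/2·(g−p) = 1/2·(3,5) = (1.5000,2.5000)
o1: d²=34 ≤ ρ²=50; F_rep = 29·(5,-3)/34² = (0.1254,-0.0753)
o2: d²=34 ≤ ρ²=50; F_rep = 29·(-5,-3)/34² = (-0.1254,-0.0753)
o3: d²=205 > ρ²=50 → inactive
F = F_att + ΣF_rep = (1.5000,2.3495)
Δp = p'−p = (0.1500,0.2349); α = Δx/Fx = (3/20) / (3/2) = 1/10
check: Δy/Fy = (679/2890) / (679/289) = 1/10 ✓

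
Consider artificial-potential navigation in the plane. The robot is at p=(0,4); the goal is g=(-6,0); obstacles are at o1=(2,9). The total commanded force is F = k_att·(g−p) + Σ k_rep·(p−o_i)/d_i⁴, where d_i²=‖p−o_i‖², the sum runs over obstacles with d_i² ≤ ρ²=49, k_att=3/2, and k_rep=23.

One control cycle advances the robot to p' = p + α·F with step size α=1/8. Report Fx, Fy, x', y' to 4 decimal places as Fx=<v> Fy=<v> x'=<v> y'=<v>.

F_att = 3/2·(g−p) = 3/2·(-6,-4) = (-9.0000,-6.0000)
o1: d²=29 ≤ ρ²=49; F_rep = 23·(-2,-5)/29² = (-0.0547,-0.1367)
F = F_att + ΣF_rep = (-9.0547,-6.1367)
p' = p + 1/8·F = (-1.1318,3.2329)

Fx=-9.0547 Fy=-6.1367 x'=-1.1318 y'=3.2329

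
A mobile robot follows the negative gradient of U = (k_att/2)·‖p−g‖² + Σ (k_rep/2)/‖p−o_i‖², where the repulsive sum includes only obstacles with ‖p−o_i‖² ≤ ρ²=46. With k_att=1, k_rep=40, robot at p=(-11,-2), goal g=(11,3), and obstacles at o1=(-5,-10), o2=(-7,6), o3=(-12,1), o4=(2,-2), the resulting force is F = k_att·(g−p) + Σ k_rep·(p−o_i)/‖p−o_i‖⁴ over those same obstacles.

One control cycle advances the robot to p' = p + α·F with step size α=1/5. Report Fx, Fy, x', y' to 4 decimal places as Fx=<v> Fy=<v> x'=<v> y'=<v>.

Fx=22.4000 Fy=3.8000 x'=-6.5200 y'=-1.2400

F_att = 1·(g−p) = 1·(22,5) = (22.0000,5.0000)
o1: d²=100 > ρ²=46 → inactive
o2: d²=80 > ρ²=46 → inactive
o3: d²=10 ≤ ρ²=46; F_rep = 40·(1,-3)/10² = (0.4000,-1.2000)
o4: d²=169 > ρ²=46 → inactive
F = F_att + ΣF_rep = (22.4000,3.8000)
p' = p + 1/5·F = (-6.5200,-1.2400)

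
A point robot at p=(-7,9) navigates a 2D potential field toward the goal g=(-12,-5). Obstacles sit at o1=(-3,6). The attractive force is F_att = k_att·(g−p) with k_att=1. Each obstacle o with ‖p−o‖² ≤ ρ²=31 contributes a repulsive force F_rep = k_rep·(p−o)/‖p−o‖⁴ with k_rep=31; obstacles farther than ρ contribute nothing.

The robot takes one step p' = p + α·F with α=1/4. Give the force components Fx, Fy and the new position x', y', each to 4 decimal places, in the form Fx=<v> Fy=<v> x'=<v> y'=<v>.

Fx=-5.1984 Fy=-13.8512 x'=-8.2996 y'=5.5372

F_att = 1·(g−p) = 1·(-5,-14) = (-5.0000,-14.0000)
o1: d²=25 ≤ ρ²=31; F_rep = 31·(-4,3)/25² = (-0.1984,0.1488)
F = F_att + ΣF_rep = (-5.1984,-13.8512)
p' = p + 1/4·F = (-8.2996,5.5372)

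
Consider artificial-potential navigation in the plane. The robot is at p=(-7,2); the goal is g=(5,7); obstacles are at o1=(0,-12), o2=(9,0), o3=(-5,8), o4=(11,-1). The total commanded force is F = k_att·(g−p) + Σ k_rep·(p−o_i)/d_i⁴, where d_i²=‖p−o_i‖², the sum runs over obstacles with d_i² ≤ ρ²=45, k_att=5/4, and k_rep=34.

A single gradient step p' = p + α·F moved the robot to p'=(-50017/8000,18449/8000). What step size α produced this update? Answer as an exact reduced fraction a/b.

α = 1/20

F_att = 5/4·(g−p) = 5/4·(12,5) = (15.0000,6.2500)
o1: d²=245 > ρ²=45 → inactive
o2: d²=260 > ρ²=45 → inactive
o3: d²=40 ≤ ρ²=45; F_rep = 34·(-2,-6)/40² = (-0.0425,-0.1275)
o4: d²=333 > ρ²=45 → inactive
F = F_att + ΣF_rep = (14.9575,6.1225)
Δp = p'−p = (0.7479,0.3061); α = Δx/Fx = (5983/8000) / (5983/400) = 1/20
check: Δy/Fy = (2449/8000) / (2449/400) = 1/20 ✓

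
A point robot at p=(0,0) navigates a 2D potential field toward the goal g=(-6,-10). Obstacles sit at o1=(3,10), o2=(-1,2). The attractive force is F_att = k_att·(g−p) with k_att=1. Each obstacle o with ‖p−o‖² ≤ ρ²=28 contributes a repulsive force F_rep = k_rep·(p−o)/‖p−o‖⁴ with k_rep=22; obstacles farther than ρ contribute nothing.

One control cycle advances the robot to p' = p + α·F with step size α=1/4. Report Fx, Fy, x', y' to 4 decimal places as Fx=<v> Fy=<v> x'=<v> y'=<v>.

F_att = 1·(g−p) = 1·(-6,-10) = (-6.0000,-10.0000)
o1: d²=109 > ρ²=28 → inactive
o2: d²=5 ≤ ρ²=28; F_rep = 22·(1,-2)/5² = (0.8800,-1.7600)
F = F_att + ΣF_rep = (-5.1200,-11.7600)
p' = p + 1/4·F = (-1.2800,-2.9400)

Fx=-5.1200 Fy=-11.7600 x'=-1.2800 y'=-2.9400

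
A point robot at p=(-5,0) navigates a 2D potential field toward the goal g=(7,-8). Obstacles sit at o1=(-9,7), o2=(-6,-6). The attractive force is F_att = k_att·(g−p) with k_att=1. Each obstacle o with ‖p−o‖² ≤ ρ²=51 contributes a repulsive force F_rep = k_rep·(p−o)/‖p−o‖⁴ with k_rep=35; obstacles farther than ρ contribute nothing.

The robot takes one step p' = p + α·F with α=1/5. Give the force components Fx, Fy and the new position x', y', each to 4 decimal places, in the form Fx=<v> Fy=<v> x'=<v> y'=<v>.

F_att = 1·(g−p) = 1·(12,-8) = (12.0000,-8.0000)
o1: d²=65 > ρ²=51 → inactive
o2: d²=37 ≤ ρ²=51; F_rep = 35·(1,6)/37² = (0.0256,0.1534)
F = F_att + ΣF_rep = (12.0256,-7.8466)
p' = p + 1/5·F = (-2.5949,-1.5693)

Fx=12.0256 Fy=-7.8466 x'=-2.5949 y'=-1.5693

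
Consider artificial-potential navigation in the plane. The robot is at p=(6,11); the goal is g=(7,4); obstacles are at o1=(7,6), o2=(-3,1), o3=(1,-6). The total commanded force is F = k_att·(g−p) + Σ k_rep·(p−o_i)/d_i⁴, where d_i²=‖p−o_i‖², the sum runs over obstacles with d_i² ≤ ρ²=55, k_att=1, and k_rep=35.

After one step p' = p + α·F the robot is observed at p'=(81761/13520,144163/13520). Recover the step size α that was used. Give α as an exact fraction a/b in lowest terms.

F_att = 1·(g−p) = 1·(1,-7) = (1.0000,-7.0000)
o1: d²=26 ≤ ρ²=55; F_rep = 35·(-1,5)/26² = (-0.0518,0.2589)
o2: d²=181 > ρ²=55 → inactive
o3: d²=314 > ρ²=55 → inactive
F = F_att + ΣF_rep = (0.9482,-6.7411)
Δp = p'−p = (0.0474,-0.3371); α = Δx/Fx = (641/13520) / (641/676) = 1/20
check: Δy/Fy = (-4557/13520) / (-4557/676) = 1/20 ✓

α = 1/20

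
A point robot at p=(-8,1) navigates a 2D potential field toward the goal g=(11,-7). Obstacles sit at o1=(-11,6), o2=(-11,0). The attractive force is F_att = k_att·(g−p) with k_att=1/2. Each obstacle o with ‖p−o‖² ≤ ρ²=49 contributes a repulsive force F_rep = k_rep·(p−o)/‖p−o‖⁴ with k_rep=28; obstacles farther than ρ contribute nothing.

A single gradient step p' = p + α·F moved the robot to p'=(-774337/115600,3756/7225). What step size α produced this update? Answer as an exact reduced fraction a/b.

F_att = 1/2·(g−p) = 1/2·(19,-8) = (9.5000,-4.0000)
o1: d²=34 ≤ ρ²=49; F_rep = 28·(3,-5)/34² = (0.0727,-0.1211)
o2: d²=10 ≤ ρ²=49; F_rep = 28·(3,1)/10² = (0.8400,0.2800)
F = F_att + ΣF_rep = (10.4127,-3.8411)
Δp = p'−p = (1.3016,-0.4801); α = Δx/Fx = (150463/115600) / (150463/14450) = 1/8
check: Δy/Fy = (-3469/7225) / (-27752/7225) = 1/8 ✓

α = 1/8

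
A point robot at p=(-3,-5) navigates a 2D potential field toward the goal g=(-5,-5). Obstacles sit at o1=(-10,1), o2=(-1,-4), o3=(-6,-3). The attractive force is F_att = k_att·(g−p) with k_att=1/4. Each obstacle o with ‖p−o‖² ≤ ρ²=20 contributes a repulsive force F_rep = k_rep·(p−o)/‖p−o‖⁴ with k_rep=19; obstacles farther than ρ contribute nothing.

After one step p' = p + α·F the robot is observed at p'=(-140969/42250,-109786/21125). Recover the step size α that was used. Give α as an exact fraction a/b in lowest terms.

α = 1/5

F_att = 1/4·(g−p) = 1/4·(-2,0) = (-0.5000,0.0000)
o1: d²=85 > ρ²=20 → inactive
o2: d²=5 ≤ ρ²=20; F_rep = 19·(-2,-1)/5² = (-1.5200,-0.7600)
o3: d²=13 ≤ ρ²=20; F_rep = 19·(3,-2)/13² = (0.3373,-0.2249)
F = F_att + ΣF_rep = (-1.6827,-0.9849)
Δp = p'−p = (-0.3365,-0.1970); α = Δx/Fx = (-14219/42250) / (-14219/8450) = 1/5
check: Δy/Fy = (-4161/21125) / (-4161/4225) = 1/5 ✓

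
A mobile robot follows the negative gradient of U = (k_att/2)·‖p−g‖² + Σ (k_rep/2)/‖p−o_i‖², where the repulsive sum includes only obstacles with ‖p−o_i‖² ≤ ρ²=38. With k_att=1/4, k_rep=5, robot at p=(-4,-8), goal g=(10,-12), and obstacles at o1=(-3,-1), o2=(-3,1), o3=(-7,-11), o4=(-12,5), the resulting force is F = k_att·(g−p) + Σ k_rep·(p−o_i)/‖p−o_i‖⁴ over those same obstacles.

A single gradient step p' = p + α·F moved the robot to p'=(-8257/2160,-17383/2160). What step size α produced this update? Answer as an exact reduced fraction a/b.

F_att = 1/4·(g−p) = 1/4·(14,-4) = (3.5000,-1.0000)
o1: d²=50 > ρ²=38 → inactive
o2: d²=82 > ρ²=38 → inactive
o3: d²=18 ≤ ρ²=38; F_rep = 5·(3,3)/18² = (0.0463,0.0463)
o4: d²=233 > ρ²=38 → inactive
F = F_att + ΣF_rep = (3.5463,-0.9537)
Δp = p'−p = (0.1773,-0.0477); α = Δx/Fx = (383/2160) / (383/108) = 1/20
check: Δy/Fy = (-103/2160) / (-103/108) = 1/20 ✓

α = 1/20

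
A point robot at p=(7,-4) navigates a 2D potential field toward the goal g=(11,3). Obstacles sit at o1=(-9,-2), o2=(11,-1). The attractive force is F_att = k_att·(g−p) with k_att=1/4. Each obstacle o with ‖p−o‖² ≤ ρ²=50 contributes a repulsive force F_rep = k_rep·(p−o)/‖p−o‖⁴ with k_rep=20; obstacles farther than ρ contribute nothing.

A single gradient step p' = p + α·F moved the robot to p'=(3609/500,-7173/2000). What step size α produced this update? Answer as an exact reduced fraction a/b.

α = 1/4

F_att = 1/4·(g−p) = 1/4·(4,7) = (1.0000,1.7500)
o1: d²=260 > ρ²=50 → inactive
o2: d²=25 ≤ ρ²=50; F_rep = 20·(-4,-3)/25² = (-0.1280,-0.0960)
F = F_att + ΣF_rep = (0.8720,1.6540)
Δp = p'−p = (0.2180,0.4135); α = Δx/Fx = (109/500) / (109/125) = 1/4
check: Δy/Fy = (827/2000) / (827/500) = 1/4 ✓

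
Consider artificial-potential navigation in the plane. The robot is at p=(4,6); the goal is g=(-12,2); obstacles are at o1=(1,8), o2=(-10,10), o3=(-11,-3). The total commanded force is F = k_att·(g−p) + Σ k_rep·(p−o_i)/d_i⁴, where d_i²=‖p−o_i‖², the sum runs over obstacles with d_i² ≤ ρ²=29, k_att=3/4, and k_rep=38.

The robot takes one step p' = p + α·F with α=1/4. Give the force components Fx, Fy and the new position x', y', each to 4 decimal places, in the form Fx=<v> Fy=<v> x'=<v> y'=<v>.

Fx=-11.3254 Fy=-3.4497 x'=1.1686 y'=5.1376

F_att = 3/4·(g−p) = 3/4·(-16,-4) = (-12.0000,-3.0000)
o1: d²=13 ≤ ρ²=29; F_rep = 38·(3,-2)/13² = (0.6746,-0.4497)
o2: d²=212 > ρ²=29 → inactive
o3: d²=306 > ρ²=29 → inactive
F = F_att + ΣF_rep = (-11.3254,-3.4497)
p' = p + 1/4·F = (1.1686,5.1376)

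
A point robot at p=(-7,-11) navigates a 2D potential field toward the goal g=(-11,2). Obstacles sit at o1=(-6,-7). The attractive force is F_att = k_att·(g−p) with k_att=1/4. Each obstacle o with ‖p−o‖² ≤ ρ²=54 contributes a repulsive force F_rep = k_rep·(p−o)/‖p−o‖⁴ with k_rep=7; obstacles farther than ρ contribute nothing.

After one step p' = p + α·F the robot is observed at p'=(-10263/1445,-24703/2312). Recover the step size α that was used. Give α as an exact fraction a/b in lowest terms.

α = 1/10

F_att = 1/4·(g−p) = 1/4·(-4,13) = (-1.0000,3.2500)
o1: d²=17 ≤ ρ²=54; F_rep = 7·(-1,-4)/17² = (-0.0242,-0.0969)
F = F_att + ΣF_rep = (-1.0242,3.1531)
Δp = p'−p = (-0.1024,0.3153); α = Δx/Fx = (-148/1445) / (-296/289) = 1/10
check: Δy/Fy = (729/2312) / (3645/1156) = 1/10 ✓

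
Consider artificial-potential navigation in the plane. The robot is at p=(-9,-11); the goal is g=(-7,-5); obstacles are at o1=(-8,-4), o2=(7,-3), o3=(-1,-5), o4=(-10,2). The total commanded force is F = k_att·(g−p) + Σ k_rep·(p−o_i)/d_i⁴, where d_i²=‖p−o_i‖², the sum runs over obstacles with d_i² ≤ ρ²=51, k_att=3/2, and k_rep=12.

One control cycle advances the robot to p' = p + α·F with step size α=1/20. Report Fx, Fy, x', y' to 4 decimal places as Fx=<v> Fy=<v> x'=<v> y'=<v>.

F_att = 3/2·(g−p) = 3/2·(2,6) = (3.0000,9.0000)
o1: d²=50 ≤ ρ²=51; F_rep = 12·(-1,-7)/50² = (-0.0048,-0.0336)
o2: d²=320 > ρ²=51 → inactive
o3: d²=100 > ρ²=51 → inactive
o4: d²=170 > ρ²=51 → inactive
F = F_att + ΣF_rep = (2.9952,8.9664)
p' = p + 1/20·F = (-8.8502,-10.5517)

Fx=2.9952 Fy=8.9664 x'=-8.8502 y'=-10.5517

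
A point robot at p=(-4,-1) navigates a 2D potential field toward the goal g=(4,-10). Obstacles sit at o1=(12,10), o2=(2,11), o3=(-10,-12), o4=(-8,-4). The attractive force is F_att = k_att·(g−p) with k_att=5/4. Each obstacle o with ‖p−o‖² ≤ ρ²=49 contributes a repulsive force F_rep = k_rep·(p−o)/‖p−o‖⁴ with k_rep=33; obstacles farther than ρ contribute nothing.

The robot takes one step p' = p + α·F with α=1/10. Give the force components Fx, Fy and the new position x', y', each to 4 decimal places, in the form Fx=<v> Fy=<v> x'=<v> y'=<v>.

F_att = 5/4·(g−p) = 5/4·(8,-9) = (10.0000,-11.2500)
o1: d²=377 > ρ²=49 → inactive
o2: d²=180 > ρ²=49 → inactive
o3: d²=157 > ρ²=49 → inactive
o4: d²=25 ≤ ρ²=49; F_rep = 33·(4,3)/25² = (0.2112,0.1584)
F = F_att + ΣF_rep = (10.2112,-11.0916)
p' = p + 1/10·F = (-2.9789,-2.1092)

Fx=10.2112 Fy=-11.0916 x'=-2.9789 y'=-2.1092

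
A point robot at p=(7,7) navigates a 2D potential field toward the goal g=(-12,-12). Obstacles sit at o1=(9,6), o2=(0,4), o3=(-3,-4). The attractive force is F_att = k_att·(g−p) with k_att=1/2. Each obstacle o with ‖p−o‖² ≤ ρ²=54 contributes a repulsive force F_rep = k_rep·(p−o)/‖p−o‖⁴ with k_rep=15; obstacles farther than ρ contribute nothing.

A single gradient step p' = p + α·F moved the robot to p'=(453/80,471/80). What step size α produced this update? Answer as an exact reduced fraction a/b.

α = 1/8

F_att = 1/2·(g−p) = 1/2·(-19,-19) = (-9.5000,-9.5000)
o1: d²=5 ≤ ρ²=54; F_rep = 15·(-2,1)/5² = (-1.2000,0.6000)
o2: d²=58 > ρ²=54 → inactive
o3: d²=221 > ρ²=54 → inactive
F = F_att + ΣF_rep = (-10.7000,-8.9000)
Δp = p'−p = (-1.3375,-1.1125); α = Δx/Fx = (-107/80) / (-107/10) = 1/8
check: Δy/Fy = (-89/80) / (-89/10) = 1/8 ✓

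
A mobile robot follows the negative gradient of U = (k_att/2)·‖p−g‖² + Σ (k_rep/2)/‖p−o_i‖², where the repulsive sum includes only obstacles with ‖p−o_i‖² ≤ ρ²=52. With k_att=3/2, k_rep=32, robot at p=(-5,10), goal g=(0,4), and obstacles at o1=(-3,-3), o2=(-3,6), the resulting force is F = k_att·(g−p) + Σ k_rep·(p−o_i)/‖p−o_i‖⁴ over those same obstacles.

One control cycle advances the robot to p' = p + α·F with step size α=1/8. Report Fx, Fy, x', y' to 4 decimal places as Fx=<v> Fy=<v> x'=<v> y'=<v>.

Fx=7.3400 Fy=-8.6800 x'=-4.0825 y'=8.9150

F_att = 3/2·(g−p) = 3/2·(5,-6) = (7.5000,-9.0000)
o1: d²=173 > ρ²=52 → inactive
o2: d²=20 ≤ ρ²=52; F_rep = 32·(-2,4)/20² = (-0.1600,0.3200)
F = F_att + ΣF_rep = (7.3400,-8.6800)
p' = p + 1/8·F = (-4.0825,8.9150)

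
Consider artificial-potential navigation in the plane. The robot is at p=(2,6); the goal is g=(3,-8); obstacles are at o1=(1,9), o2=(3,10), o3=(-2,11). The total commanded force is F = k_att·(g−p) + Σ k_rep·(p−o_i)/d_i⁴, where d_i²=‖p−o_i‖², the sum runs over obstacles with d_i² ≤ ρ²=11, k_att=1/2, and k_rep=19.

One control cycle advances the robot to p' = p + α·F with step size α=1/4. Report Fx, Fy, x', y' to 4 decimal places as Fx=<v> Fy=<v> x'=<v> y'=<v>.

Fx=0.6900 Fy=-7.5700 x'=2.1725 y'=4.1075

F_att = 1/2·(g−p) = 1/2·(1,-14) = (0.5000,-7.0000)
o1: d²=10 ≤ ρ²=11; F_rep = 19·(1,-3)/10² = (0.1900,-0.5700)
o2: d²=17 > ρ²=11 → inactive
o3: d²=41 > ρ²=11 → inactive
F = F_att + ΣF_rep = (0.6900,-7.5700)
p' = p + 1/4·F = (2.1725,4.1075)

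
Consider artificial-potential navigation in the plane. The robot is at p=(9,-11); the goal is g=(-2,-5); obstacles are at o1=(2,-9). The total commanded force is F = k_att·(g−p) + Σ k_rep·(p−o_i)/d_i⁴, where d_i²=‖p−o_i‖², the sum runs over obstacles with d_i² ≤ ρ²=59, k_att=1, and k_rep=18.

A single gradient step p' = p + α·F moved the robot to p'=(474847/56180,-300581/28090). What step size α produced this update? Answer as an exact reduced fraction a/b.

α = 1/20

F_att = 1·(g−p) = 1·(-11,6) = (-11.0000,6.0000)
o1: d²=53 ≤ ρ²=59; F_rep = 18·(7,-2)/53² = (0.0449,-0.0128)
F = F_att + ΣF_rep = (-10.9551,5.9872)
Δp = p'−p = (-0.5478,0.2994); α = Δx/Fx = (-30773/56180) / (-30773/2809) = 1/20
check: Δy/Fy = (8409/28090) / (16818/2809) = 1/20 ✓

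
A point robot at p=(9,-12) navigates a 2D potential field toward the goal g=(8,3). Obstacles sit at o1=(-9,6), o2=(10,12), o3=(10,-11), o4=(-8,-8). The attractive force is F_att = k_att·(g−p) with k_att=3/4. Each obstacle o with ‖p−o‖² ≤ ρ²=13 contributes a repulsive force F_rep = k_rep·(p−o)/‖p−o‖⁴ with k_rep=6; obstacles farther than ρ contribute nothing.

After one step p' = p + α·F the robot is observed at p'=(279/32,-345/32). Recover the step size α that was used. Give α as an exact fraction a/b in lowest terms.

F_att = 3/4·(g−p) = 3/4·(-1,15) = (-0.7500,11.2500)
o1: d²=648 > ρ²=13 → inactive
o2: d²=577 > ρ²=13 → inactive
o3: d²=2 ≤ ρ²=13; F_rep = 6·(-1,-1)/2² = (-1.5000,-1.5000)
o4: d²=305 > ρ²=13 → inactive
F = F_att + ΣF_rep = (-2.2500,9.7500)
Δp = p'−p = (-0.2812,1.2188); α = Δx/Fx = (-9/32) / (-9/4) = 1/8
check: Δy/Fy = (39/32) / (39/4) = 1/8 ✓

α = 1/8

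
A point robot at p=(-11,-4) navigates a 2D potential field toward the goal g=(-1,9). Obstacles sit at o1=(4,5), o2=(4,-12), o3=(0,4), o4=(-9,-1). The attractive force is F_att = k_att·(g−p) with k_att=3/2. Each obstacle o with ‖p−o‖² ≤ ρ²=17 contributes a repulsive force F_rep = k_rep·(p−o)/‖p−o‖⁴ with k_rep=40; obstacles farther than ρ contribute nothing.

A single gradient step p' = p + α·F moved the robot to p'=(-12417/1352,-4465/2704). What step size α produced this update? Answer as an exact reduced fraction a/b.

F_att = 3/2·(g−p) = 3/2·(10,13) = (15.0000,19.5000)
o1: d²=306 > ρ²=17 → inactive
o2: d²=289 > ρ²=17 → inactive
o3: d²=185 > ρ²=17 → inactive
o4: d²=13 ≤ ρ²=17; F_rep = 40·(-2,-3)/13² = (-0.4734,-0.7101)
F = F_att + ΣF_rep = (14.5266,18.7899)
Δp = p'−p = (1.8158,2.3487); α = Δx/Fx = (2455/1352) / (2455/169) = 1/8
check: Δy/Fy = (6351/2704) / (6351/338) = 1/8 ✓

α = 1/8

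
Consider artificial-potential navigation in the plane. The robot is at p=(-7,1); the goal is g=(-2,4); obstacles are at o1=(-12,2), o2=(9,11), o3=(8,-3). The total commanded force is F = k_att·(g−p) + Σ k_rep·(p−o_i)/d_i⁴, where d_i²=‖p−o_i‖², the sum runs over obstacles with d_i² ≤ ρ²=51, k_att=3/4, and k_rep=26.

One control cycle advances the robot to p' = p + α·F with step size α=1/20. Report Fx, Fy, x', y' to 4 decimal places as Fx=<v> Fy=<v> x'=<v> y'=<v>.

F_att = 3/4·(g−p) = 3/4·(5,3) = (3.7500,2.2500)
o1: d²=26 ≤ ρ²=51; F_rep = 26·(5,-1)/26² = (0.1923,-0.0385)
o2: d²=356 > ρ²=51 → inactive
o3: d²=241 > ρ²=51 → inactive
F = F_att + ΣF_rep = (3.9423,2.2115)
p' = p + 1/20·F = (-6.8029,1.1106)

Fx=3.9423 Fy=2.2115 x'=-6.8029 y'=1.1106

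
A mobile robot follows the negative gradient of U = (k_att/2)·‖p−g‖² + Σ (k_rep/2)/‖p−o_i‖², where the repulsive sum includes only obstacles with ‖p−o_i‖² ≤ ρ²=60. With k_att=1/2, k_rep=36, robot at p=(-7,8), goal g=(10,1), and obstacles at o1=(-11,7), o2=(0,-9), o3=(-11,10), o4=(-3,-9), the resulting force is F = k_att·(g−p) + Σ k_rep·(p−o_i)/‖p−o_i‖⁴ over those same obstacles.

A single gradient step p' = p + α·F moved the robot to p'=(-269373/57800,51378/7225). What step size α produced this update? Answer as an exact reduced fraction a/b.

α = 1/4

F_att = 1/2·(g−p) = 1/2·(17,-7) = (8.5000,-3.5000)
o1: d²=17 ≤ ρ²=60; F_rep = 36·(4,1)/17² = (0.4983,0.1246)
o2: d²=338 > ρ²=60 → inactive
o3: d²=20 ≤ ρ²=60; F_rep = 36·(4,-2)/20² = (0.3600,-0.1800)
o4: d²=305 > ρ²=60 → inactive
F = F_att + ΣF_rep = (9.3583,-3.5554)
Δp = p'−p = (2.3396,-0.8889); α = Δx/Fx = (135227/57800) / (135227/14450) = 1/4
check: Δy/Fy = (-6422/7225) / (-25688/7225) = 1/4 ✓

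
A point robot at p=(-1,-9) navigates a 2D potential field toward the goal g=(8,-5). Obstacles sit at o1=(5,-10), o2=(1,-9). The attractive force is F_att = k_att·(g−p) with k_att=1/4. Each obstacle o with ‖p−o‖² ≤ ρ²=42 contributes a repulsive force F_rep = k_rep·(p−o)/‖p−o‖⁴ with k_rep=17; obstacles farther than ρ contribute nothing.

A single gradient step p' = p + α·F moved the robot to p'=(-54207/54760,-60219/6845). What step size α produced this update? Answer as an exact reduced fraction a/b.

α = 1/5

F_att = 1/4·(g−p) = 1/4·(9,4) = (2.2500,1.0000)
o1: d²=37 ≤ ρ²=42; F_rep = 17·(-6,1)/37² = (-0.0745,0.0124)
o2: d²=4 ≤ ρ²=42; F_rep = 17·(-2,0)/4² = (-2.1250,0.0000)
F = F_att + ΣF_rep = (0.0505,1.0124)
Δp = p'−p = (0.0101,0.2025); α = Δx/Fx = (553/54760) / (553/10952) = 1/5
check: Δy/Fy = (1386/6845) / (1386/1369) = 1/5 ✓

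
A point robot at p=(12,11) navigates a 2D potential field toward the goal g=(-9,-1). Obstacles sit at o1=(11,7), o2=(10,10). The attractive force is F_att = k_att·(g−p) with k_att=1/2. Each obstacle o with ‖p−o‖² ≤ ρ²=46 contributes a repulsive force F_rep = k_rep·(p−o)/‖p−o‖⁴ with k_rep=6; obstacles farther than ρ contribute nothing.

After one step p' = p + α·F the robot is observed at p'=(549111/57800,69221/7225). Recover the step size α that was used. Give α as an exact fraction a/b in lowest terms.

α = 1/4

F_att = 1/2·(g−p) = 1/2·(-21,-12) = (-10.5000,-6.0000)
o1: d²=17 ≤ ρ²=46; F_rep = 6·(1,4)/17² = (0.0208,0.0830)
o2: d²=5 ≤ ρ²=46; F_rep = 6·(2,1)/5² = (0.4800,0.2400)
F = F_att + ΣF_rep = (-9.9992,-5.6770)
Δp = p'−p = (-2.4998,-1.4192); α = Δx/Fx = (-144489/57800) / (-144489/14450) = 1/4
check: Δy/Fy = (-10254/7225) / (-41016/7225) = 1/4 ✓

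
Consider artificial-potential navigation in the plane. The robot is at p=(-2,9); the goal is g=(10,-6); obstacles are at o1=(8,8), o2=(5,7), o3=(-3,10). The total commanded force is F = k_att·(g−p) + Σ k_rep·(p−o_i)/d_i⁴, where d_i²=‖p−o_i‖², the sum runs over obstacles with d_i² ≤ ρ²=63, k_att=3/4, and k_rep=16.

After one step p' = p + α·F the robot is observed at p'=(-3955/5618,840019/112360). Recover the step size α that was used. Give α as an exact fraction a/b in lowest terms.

α = 1/10

F_att = 3/4·(g−p) = 3/4·(12,-15) = (9.0000,-11.2500)
o1: d²=101 > ρ²=63 → inactive
o2: d²=53 ≤ ρ²=63; F_rep = 16·(-7,2)/53² = (-0.0399,0.0114)
o3: d²=2 ≤ ρ²=63; F_rep = 16·(1,-1)/2² = (4.0000,-4.0000)
F = F_att + ΣF_rep = (12.9601,-15.2386)
Δp = p'−p = (1.2960,-1.5239); α = Δx/Fx = (7281/5618) / (36405/2809) = 1/10
check: Δy/Fy = (-171221/112360) / (-171221/11236) = 1/10 ✓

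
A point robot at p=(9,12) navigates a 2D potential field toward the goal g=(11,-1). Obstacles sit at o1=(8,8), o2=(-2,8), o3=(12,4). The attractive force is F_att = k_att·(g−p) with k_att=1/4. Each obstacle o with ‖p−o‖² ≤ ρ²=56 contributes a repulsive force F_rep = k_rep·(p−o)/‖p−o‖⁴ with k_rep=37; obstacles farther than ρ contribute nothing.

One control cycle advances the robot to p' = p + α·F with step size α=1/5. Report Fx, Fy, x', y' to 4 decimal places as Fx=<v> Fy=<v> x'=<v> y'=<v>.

Fx=0.6280 Fy=-2.7379 x'=9.1256 y'=11.4524

F_att = 1/4·(g−p) = 1/4·(2,-13) = (0.5000,-3.2500)
o1: d²=17 ≤ ρ²=56; F_rep = 37·(1,4)/17² = (0.1280,0.5121)
o2: d²=137 > ρ²=56 → inactive
o3: d²=73 > ρ²=56 → inactive
F = F_att + ΣF_rep = (0.6280,-2.7379)
p' = p + 1/5·F = (9.1256,11.4524)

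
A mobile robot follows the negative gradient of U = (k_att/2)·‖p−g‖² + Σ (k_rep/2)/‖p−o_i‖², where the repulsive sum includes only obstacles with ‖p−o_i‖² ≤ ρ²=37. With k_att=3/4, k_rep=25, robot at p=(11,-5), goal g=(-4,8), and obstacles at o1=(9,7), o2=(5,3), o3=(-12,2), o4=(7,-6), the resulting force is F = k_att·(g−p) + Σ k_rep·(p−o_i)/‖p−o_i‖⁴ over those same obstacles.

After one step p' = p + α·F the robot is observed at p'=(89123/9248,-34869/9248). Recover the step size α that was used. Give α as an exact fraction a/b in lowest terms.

F_att = 3/4·(g−p) = 3/4·(-15,13) = (-11.2500,9.7500)
o1: d²=148 > ρ²=37 → inactive
o2: d²=100 > ρ²=37 → inactive
o3: d²=578 > ρ²=37 → inactive
o4: d²=17 ≤ ρ²=37; F_rep = 25·(4,1)/17² = (0.3460,0.0865)
F = F_att + ΣF_rep = (-10.9040,9.8365)
Δp = p'−p = (-1.3630,1.2296); α = Δx/Fx = (-12605/9248) / (-12605/1156) = 1/8
check: Δy/Fy = (11371/9248) / (11371/1156) = 1/8 ✓

α = 1/8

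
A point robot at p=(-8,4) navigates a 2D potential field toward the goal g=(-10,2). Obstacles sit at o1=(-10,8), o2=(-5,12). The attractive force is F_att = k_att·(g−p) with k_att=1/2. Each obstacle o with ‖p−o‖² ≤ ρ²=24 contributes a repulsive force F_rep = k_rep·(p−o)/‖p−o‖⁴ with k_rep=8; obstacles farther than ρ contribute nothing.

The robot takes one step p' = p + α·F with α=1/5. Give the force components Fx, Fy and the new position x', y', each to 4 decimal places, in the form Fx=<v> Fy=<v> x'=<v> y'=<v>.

Fx=-0.9600 Fy=-1.0800 x'=-8.1920 y'=3.7840

F_att = 1/2·(g−p) = 1/2·(-2,-2) = (-1.0000,-1.0000)
o1: d²=20 ≤ ρ²=24; F_rep = 8·(2,-4)/20² = (0.0400,-0.0800)
o2: d²=73 > ρ²=24 → inactive
F = F_att + ΣF_rep = (-0.9600,-1.0800)
p' = p + 1/5·F = (-8.1920,3.7840)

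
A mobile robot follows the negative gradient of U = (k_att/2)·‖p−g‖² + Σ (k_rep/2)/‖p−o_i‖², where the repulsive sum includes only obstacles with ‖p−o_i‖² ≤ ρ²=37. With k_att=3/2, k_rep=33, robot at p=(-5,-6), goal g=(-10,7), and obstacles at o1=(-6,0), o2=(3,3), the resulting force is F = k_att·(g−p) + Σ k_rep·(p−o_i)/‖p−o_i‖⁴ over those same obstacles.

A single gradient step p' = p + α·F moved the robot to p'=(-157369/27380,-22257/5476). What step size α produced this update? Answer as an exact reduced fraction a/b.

α = 1/10

F_att = 3/2·(g−p) = 3/2·(-5,13) = (-7.5000,19.5000)
o1: d²=37 ≤ ρ²=37; F_rep = 33·(1,-6)/37² = (0.0241,-0.1446)
o2: d²=145 > ρ²=37 → inactive
F = F_att + ΣF_rep = (-7.4759,19.3554)
Δp = p'−p = (-0.7476,1.9355); α = Δx/Fx = (-20469/27380) / (-20469/2738) = 1/10
check: Δy/Fy = (10599/5476) / (52995/2738) = 1/10 ✓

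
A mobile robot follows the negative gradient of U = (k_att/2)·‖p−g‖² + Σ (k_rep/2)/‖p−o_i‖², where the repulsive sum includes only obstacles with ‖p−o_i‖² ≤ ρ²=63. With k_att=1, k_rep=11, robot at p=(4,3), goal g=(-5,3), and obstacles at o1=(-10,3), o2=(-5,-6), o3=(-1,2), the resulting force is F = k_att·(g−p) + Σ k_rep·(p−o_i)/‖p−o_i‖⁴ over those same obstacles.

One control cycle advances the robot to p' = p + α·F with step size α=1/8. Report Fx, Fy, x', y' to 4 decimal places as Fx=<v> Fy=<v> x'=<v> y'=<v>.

F_att = 1·(g−p) = 1·(-9,0) = (-9.0000,0.0000)
o1: d²=196 > ρ²=63 → inactive
o2: d²=162 > ρ²=63 → inactive
o3: d²=26 ≤ ρ²=63; F_rep = 11·(5,1)/26² = (0.0814,0.0163)
F = F_att + ΣF_rep = (-8.9186,0.0163)
p' = p + 1/8·F = (2.8852,3.0020)

Fx=-8.9186 Fy=0.0163 x'=2.8852 y'=3.0020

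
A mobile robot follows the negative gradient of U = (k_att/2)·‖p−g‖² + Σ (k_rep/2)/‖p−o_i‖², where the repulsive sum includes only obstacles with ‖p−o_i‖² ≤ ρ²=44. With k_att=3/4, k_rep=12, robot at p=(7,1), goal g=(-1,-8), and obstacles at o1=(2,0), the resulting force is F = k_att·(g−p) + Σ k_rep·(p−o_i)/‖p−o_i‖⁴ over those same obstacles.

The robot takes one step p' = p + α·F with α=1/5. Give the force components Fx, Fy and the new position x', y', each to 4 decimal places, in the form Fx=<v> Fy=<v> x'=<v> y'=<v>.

Fx=-5.9112 Fy=-6.7322 x'=5.8178 y'=-0.3464

F_att = 3/4·(g−p) = 3/4·(-8,-9) = (-6.0000,-6.7500)
o1: d²=26 ≤ ρ²=44; F_rep = 12·(5,1)/26² = (0.0888,0.0178)
F = F_att + ΣF_rep = (-5.9112,-6.7322)
p' = p + 1/5·F = (5.8178,-0.3464)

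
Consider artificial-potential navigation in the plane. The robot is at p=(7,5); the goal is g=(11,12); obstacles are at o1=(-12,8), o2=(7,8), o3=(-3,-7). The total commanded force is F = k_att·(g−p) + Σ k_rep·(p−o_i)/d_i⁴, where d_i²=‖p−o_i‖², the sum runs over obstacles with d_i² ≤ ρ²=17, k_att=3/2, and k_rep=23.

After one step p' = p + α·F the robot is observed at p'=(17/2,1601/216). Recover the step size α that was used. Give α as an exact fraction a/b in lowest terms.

α = 1/4

F_att = 3/2·(g−p) = 3/2·(4,7) = (6.0000,10.5000)
o1: d²=370 > ρ²=17 → inactive
o2: d²=9 ≤ ρ²=17; F_rep = 23·(0,-3)/9² = (0.0000,-0.8519)
o3: d²=244 > ρ²=17 → inactive
F = F_att + ΣF_rep = (6.0000,9.6481)
Δp = p'−p = (1.5000,2.4120); α = Δx/Fx = (3/2) / (6) = 1/4
check: Δy/Fy = (521/216) / (521/54) = 1/4 ✓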